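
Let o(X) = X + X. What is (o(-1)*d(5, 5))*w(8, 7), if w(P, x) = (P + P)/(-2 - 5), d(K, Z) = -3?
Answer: -96/7 ≈ -13.714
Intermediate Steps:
o(X) = 2*X
w(P, x) = -2*P/7 (w(P, x) = (2*P)/(-7) = (2*P)*(-1/7) = -2*P/7)
(o(-1)*d(5, 5))*w(8, 7) = ((2*(-1))*(-3))*(-2/7*8) = -2*(-3)*(-16/7) = 6*(-16/7) = -96/7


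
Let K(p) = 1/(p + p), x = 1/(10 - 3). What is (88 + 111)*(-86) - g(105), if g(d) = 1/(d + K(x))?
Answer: -3713740/217 ≈ -17114.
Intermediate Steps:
x = ⅐ (x = 1/7 = ⅐ ≈ 0.14286)
K(p) = 1/(2*p)
g(d) = 1/(7/2 + d) (g(d) = 1/(d + 1/(2*(⅐))) = 1/(d + (½)*7) = 1/(d + 7/2) = 1/(7/2 + d))
(88 + 111)*(-86) - g(105) = (88 + 111)*(-86) - 2/(7 + 2*105) = 199*(-86) - 2/(7 + 210) = -17114 - 2/217 = -3713740/217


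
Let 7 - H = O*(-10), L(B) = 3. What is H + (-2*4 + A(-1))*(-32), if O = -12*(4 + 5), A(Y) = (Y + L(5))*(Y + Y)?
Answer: -689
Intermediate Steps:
A(Y) = 2*Y*(3 + Y) (A(Y) = (Y + 3)*(Y + Y) = (3 + Y)*(2*Y) = 2*Y*(3 + Y))
O = -108 (O = -12*9 = -108)
H = -1073 (H = 7 - (-108)*(-10) = 7 - 1*1080 = 7 - 1080 = -1073)
H + (-2*4 + A(-1))*(-32) = -1073 + (-2*4 + 2*(-1)*(3 - 1))*(-32) = -1073 + (-8 + 2*(-1)*2)*(-32) = -1073 + (-8 - 4)*(-32) = -1073 - 12*(-32) = -1073 + 384 = -689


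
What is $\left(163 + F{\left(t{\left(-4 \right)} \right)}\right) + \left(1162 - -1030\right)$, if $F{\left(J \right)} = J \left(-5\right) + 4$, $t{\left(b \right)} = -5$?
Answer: $2384$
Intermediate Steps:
$F{\left(J \right)} = 4 - 5 J$ ($F{\left(J \right)} = - 5 J + 4 = 4 - 5 J$)
$\left(163 + F{\left(t{\left(-4 \right)} \right)}\right) + \left(1162 - -1030\right) = \left(163 + \left(4 - -25\right)\right) + \left(1162 - -1030\right) = \left(163 + \left(4 + 25\right)\right) + \left(1162 + 1030\right) = \left(163 + 29\right) + 2192 = 192 + 2192 = 2384$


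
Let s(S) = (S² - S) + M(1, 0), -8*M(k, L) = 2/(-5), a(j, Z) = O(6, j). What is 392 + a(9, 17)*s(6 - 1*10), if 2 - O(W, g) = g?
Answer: 5033/20 ≈ 251.65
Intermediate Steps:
O(W, g) = 2 - g
a(j, Z) = 2 - j
M(k, L) = 1/20 (M(k, L) = -1/(4*(-5)) = -(-1)/(4*5) = -⅛*(-⅖) = 1/20)
s(S) = 1/20 + S² - S (s(S) = (S² - S) + 1/20 = 1/20 + S² - S)
392 + a(9, 17)*s(6 - 1*10) = 392 + (2 - 1*9)*(1/20 + (6 - 1*10)² - (6 - 1*10)) = 392 + (2 - 9)*(1/20 + (6 - 10)² - (6 - 10)) = 392 - 7*(1/20 + (-4)² - 1*(-4)) = 392 - 7*(1/20 + 16 + 4) = 392 - 7*401/20 = 392 - 2807/20 = 5033/20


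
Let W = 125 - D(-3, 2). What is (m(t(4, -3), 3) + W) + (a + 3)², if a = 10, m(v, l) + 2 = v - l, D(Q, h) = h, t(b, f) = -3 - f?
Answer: 287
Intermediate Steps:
m(v, l) = -2 + v - l (m(v, l) = -2 + (v - l) = -2 + v - l)
W = 123 (W = 125 - 1*2 = 125 - 2 = 123)
(m(t(4, -3), 3) + W) + (a + 3)² = ((-2 + (-3 - 1*(-3)) - 1*3) + 123) + (10 + 3)² = ((-2 + (-3 + 3) - 3) + 123) + 13² = ((-2 + 0 - 3) + 123) + 169 = (-5 + 123) + 169 = 118 + 169 = 287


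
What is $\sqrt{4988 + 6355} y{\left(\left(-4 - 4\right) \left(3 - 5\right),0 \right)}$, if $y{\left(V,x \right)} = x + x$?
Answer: $0$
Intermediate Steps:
$y{\left(V,x \right)} = 2 x$
$\sqrt{4988 + 6355} y{\left(\left(-4 - 4\right) \left(3 - 5\right),0 \right)} = \sqrt{4988 + 6355} \cdot 2 \cdot 0 = \sqrt{11343} \cdot 0 = 0$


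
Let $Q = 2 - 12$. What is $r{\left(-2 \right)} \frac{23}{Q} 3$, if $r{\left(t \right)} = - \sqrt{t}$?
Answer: $\frac{69 i \sqrt{2}}{10} \approx 9.7581 i$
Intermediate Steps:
$Q = -10$ ($Q = 2 - 12 = -10$)
$r{\left(-2 \right)} \frac{23}{Q} 3 = - \sqrt{-2} \frac{23}{-10} \cdot 3 = - i \sqrt{2} \cdot 23 \left(- \frac{1}{10}\right) 3 = - i \sqrt{2} \left(- \frac{23}{10}\right) 3 = \frac{23 i \sqrt{2}}{10} \cdot 3 = \frac{69 i \sqrt{2}}{10}$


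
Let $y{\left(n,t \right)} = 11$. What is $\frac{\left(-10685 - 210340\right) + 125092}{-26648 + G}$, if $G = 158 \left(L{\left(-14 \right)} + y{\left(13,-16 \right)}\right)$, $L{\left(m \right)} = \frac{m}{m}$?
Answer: $\frac{95933}{24752} \approx 3.8758$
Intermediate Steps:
$L{\left(m \right)} = 1$
$G = 1896$ ($G = 158 \left(1 + 11\right) = 158 \cdot 12 = 1896$)
$\frac{\left(-10685 - 210340\right) + 125092}{-26648 + G} = \frac{\left(-10685 - 210340\right) + 125092}{-26648 + 1896} = \frac{\left(-10685 - 210340\right) + 125092}{-24752} = \left(-221025 + 125092\right) \left(- \frac{1}{24752}\right) = \left(-95933\right) \left(- \frac{1}{24752}\right) = \frac{95933}{24752}$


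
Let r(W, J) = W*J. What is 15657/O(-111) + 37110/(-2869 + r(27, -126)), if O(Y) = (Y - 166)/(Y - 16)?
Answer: 12459221499/1737067 ≈ 7172.6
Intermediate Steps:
r(W, J) = J*W
O(Y) = (-166 + Y)/(-16 + Y)
15657/O(-111) + 37110/(-2869 + r(27, -126)) = 15657/(((-166 - 111)/(-16 - 111))) + 37110/(-2869 - 126*27) = 15657/((-277/(-127))) + 37110/(-2869 - 3402) = 15657/((-1/127*(-277))) + 37110/(-6271) = 15657/(277/127) + 37110*(-1/6271) = 15657*(127/277) - 37110/6271 = 1988439/277 - 37110/6271 = 12459221499/1737067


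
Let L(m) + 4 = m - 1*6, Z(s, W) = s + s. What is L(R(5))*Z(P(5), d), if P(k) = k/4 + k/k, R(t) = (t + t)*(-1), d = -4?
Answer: -90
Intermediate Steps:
R(t) = -2*t (R(t) = (2*t)*(-1) = -2*t)
P(k) = 1 + k/4 (P(k) = k*(¼) + 1 = k/4 + 1 = 1 + k/4)
Z(s, W) = 2*s
L(m) = -10 + m (L(m) = -4 + (m - 1*6) = -4 + (m - 6) = -4 + (-6 + m) = -10 + m)
L(R(5))*Z(P(5), d) = (-10 - 2*5)*(2*(1 + (¼)*5)) = (-10 - 10)*(2*(1 + 5/4)) = -40*9/4 = -20*9/2 = -90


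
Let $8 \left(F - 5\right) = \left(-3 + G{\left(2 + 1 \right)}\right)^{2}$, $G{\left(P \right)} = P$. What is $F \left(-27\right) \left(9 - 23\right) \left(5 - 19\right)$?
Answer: $-26460$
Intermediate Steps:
$F = 5$ ($F = 5 + \frac{\left(-3 + \left(2 + 1\right)\right)^{2}}{8} = 5 + \frac{\left(-3 + 3\right)^{2}}{8} = 5 + \frac{0^{2}}{8} = 5 + \frac{1}{8} \cdot 0 = 5 + 0 = 5$)
$F \left(-27\right) \left(9 - 23\right) \left(5 - 19\right) = 5 \left(-27\right) \left(9 - 23\right) \left(5 - 19\right) = - 135 \left(\left(-14\right) \left(-14\right)\right) = \left(-135\right) 196 = -26460$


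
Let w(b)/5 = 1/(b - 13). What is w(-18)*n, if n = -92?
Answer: 460/31 ≈ 14.839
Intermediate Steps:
w(b) = 5/(-13 + b) (w(b) = 5/(b - 13) = 5/(-13 + b))
w(-18)*n = (5/(-13 - 18))*(-92) = (5/(-31))*(-92) = (5*(-1/31))*(-92) = -5/31*(-92) = 460/31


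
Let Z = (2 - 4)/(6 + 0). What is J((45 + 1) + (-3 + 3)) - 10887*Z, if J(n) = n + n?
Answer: 3721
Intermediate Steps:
Z = -⅓ (Z = -2/6 = -2*⅙ = -⅓ ≈ -0.33333)
J(n) = 2*n
J((45 + 1) + (-3 + 3)) - 10887*Z = 2*((45 + 1) + (-3 + 3)) - 10887*(-1)/3 = 2*(46 + 0) - 1*(-3629) = 2*46 + 3629 = 92 + 3629 = 3721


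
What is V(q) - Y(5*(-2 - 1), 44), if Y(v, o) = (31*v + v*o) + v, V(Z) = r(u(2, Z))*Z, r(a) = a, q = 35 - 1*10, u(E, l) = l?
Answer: 1765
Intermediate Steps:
q = 25 (q = 35 - 10 = 25)
V(Z) = Z² (V(Z) = Z*Z = Z²)
Y(v, o) = 32*v + o*v (Y(v, o) = (31*v + o*v) + v = 32*v + o*v)
V(q) - Y(5*(-2 - 1), 44) = 25² - 5*(-2 - 1)*(32 + 44) = 625 - 5*(-3)*76 = 625 - (-15)*76 = 625 - 1*(-1140) = 625 + 1140 = 1765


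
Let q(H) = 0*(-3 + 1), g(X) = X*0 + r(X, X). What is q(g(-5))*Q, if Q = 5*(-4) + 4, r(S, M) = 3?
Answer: 0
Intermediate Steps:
g(X) = 3 (g(X) = X*0 + 3 = 0 + 3 = 3)
q(H) = 0 (q(H) = 0*(-2) = 0)
Q = -16 (Q = -20 + 4 = -16)
q(g(-5))*Q = 0*(-16) = 0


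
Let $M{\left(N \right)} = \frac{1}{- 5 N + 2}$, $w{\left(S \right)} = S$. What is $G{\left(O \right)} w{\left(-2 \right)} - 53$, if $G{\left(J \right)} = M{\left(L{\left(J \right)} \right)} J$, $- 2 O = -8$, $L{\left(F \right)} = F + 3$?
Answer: $- \frac{1741}{33} \approx -52.758$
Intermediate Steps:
$L{\left(F \right)} = 3 + F$
$O = 4$ ($O = \left(- \frac{1}{2}\right) \left(-8\right) = 4$)
$M{\left(N \right)} = \frac{1}{2 - 5 N}$
$G{\left(J \right)} = - \frac{J}{13 + 5 J}$ ($G{\left(J \right)} = - \frac{1}{-2 + 5 \left(3 + J\right)} J = - \frac{1}{-2 + \left(15 + 5 J\right)} J = - \frac{1}{13 + 5 J} J = - \frac{J}{13 + 5 J}$)
$G{\left(O \right)} w{\left(-2 \right)} - 53 = \left(-1\right) 4 \frac{1}{13 + 5 \cdot 4} \left(-2\right) - 53 = \left(-1\right) 4 \frac{1}{13 + 20} \left(-2\right) - 53 = \left(-1\right) 4 \cdot \frac{1}{33} \left(-2\right) - 53 = \left(- \frac{4}{33}\right) \left(-2\right) - 53 = \frac{8}{33} - 53 = - \frac{1741}{33}$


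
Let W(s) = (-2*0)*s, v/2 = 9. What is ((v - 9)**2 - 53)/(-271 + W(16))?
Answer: -28/271 ≈ -0.10332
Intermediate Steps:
v = 18 (v = 2*9 = 18)
W(s) = 0 (W(s) = 0*s = 0)
((v - 9)**2 - 53)/(-271 + W(16)) = ((18 - 9)**2 - 53)/(-271 + 0) = (9**2 - 53)/(-271) = (81 - 53)*(-1/271) = 28*(-1/271) = -28/271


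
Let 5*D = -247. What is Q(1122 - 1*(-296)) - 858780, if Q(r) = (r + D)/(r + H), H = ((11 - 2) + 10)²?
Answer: -2546280419/2965 ≈ -8.5878e+5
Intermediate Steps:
D = -247/5 (D = (⅕)*(-247) = -247/5 ≈ -49.400)
H = 361 (H = (9 + 10)² = 19² = 361)
Q(r) = (-247/5 + r)/(361 + r) (Q(r) = (r - 247/5)/(r + 361) = (-247/5 + r)/(361 + r))
Q(1122 - 1*(-296)) - 858780 = (-247/5 + (1122 - 1*(-296)))/(361 + (1122 - 1*(-296))) - 858780 = (-247/5 + (1122 + 296))/(361 + (1122 + 296)) - 858780 = (-247/5 + 1418)/(361 + 1418) - 858780 = (6843/5)/1779 - 858780 = (1/1779)*(6843/5) - 858780 = 2281/2965 - 858780 = -2546280419/2965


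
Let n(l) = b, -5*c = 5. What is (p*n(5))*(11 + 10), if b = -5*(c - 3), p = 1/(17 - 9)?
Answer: 105/2 ≈ 52.500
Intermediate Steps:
c = -1 (c = -1/5*5 = -1)
p = 1/8 ≈ 0.12500
b = 20 (b = -5*(-1 - 3) = -5*(-4) = 20)
n(l) = 20
(p*n(5))*(11 + 10) = ((1/8)*20)*(11 + 10) = (5/2)*21 = 105/2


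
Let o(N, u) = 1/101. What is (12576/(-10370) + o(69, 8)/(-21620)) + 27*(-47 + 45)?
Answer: -125024474309/2264413940 ≈ -55.213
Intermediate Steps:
o(N, u) = 1/101
(12576/(-10370) + o(69, 8)/(-21620)) + 27*(-47 + 45) = (12576/(-10370) + (1/101)/(-21620)) + 27*(-47 + 45) = (12576*(-1/10370) + (1/101)*(-1/21620)) + 27*(-2) = (-6288/5185 - 1/2183620) - 54 = -2746121549/2264413940 - 54 = -125024474309/2264413940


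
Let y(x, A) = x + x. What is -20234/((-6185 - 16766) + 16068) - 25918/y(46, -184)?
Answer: -88266033/316618 ≈ -278.78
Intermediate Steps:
y(x, A) = 2*x
-20234/((-6185 - 16766) + 16068) - 25918/y(46, -184) = -20234/((-6185 - 16766) + 16068) - 25918/(2*46) = -20234/(-22951 + 16068) - 25918/92 = -20234/(-6883) - 25918*1/92 = -20234*(-1/6883) - 12959/46 = 20234/6883 - 12959/46 = -88266033/316618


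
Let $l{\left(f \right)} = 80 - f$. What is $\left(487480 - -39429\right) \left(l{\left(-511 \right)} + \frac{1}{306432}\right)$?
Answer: $\frac{95423911731517}{306432} \approx 3.114 \cdot 10^{8}$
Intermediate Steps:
$\left(487480 - -39429\right) \left(l{\left(-511 \right)} + \frac{1}{306432}\right) = \left(487480 - -39429\right) \left(\left(80 - -511\right) + \frac{1}{306432}\right) = \left(487480 + 39429\right) \left(\left(80 + 511\right) + \frac{1}{306432}\right) = 526909 \left(591 + \frac{1}{306432}\right) = 526909 \cdot \frac{181101313}{306432} = \frac{95423911731517}{306432}$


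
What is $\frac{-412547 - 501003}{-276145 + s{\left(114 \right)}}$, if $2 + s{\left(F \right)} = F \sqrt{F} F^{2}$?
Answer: $- \frac{5606090930}{5558902710291} - \frac{10025663120 \sqrt{114}}{1852967570097} \approx -0.058778$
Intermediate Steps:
$s{\left(F \right)} = -2 + F^{\frac{7}{2}}$ ($s{\left(F \right)} = -2 + F \sqrt{F} F^{2} = -2 + F^{\frac{3}{2}} F^{2} = -2 + F^{\frac{7}{2}}$)
$\frac{-412547 - 501003}{-276145 + s{\left(114 \right)}} = \frac{-412547 - 501003}{-276145 - \left(2 - 114^{\frac{7}{2}}\right)} = - \frac{913550}{-276145 - \left(2 - 1481544 \sqrt{114}\right)} = - \frac{913550}{-276147 + 1481544 \sqrt{114}}$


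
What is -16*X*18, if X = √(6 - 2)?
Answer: -576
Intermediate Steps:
X = 2 (X = √4 = 2)
-16*X*18 = -16*2*18 = -32*18 = -576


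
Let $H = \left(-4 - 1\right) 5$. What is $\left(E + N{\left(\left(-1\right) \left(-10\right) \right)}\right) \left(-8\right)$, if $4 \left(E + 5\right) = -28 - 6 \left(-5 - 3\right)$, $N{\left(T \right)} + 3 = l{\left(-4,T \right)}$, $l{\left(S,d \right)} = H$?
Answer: $224$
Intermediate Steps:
$H = -25$ ($H = \left(-5\right) 5 = -25$)
$l{\left(S,d \right)} = -25$
$N{\left(T \right)} = -28$ ($N{\left(T \right)} = -3 - 25 = -28$)
$E = 0$ ($E = -5 + \frac{-28 - 6 \left(-5 - 3\right)}{4} = -5 + \frac{-28 - 6 \left(-8\right)}{4} = -5 + \frac{-28 - -48}{4} = -5 + \frac{-28 + 48}{4} = -5 + \frac{1}{4} \cdot 20 = -5 + 5 = 0$)
$\left(E + N{\left(\left(-1\right) \left(-10\right) \right)}\right) \left(-8\right) = \left(0 - 28\right) \left(-8\right) = \left(-28\right) \left(-8\right) = 224$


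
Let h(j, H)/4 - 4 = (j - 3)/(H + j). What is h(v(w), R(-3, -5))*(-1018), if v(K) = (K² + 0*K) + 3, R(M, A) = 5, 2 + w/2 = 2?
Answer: -16288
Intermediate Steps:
w = 0 (w = -4 + 2*2 = -4 + 4 = 0)
v(K) = 3 + K² (v(K) = (K² + 0) + 3 = K² + 3 = 3 + K²)
h(j, H) = 16 + 4*(-3 + j)/(H + j) (h(j, H) = 16 + 4*((j - 3)/(H + j)) = 16 + 4*((-3 + j)/(H + j)) = 16 + 4*(-3 + j)/(H + j))
h(v(w), R(-3, -5))*(-1018) = (4*(-3 + 4*5 + 5*(3 + 0²))/(5 + (3 + 0²)))*(-1018) = (4*(-3 + 20 + 5*(3 + 0))/(5 + (3 + 0)))*(-1018) = (4*(-3 + 20 + 5*3)/(5 + 3))*(-1018) = (4*(-3 + 20 + 15)/8)*(-1018) = (4*(⅛)*32)*(-1018) = 16*(-1018) = -16288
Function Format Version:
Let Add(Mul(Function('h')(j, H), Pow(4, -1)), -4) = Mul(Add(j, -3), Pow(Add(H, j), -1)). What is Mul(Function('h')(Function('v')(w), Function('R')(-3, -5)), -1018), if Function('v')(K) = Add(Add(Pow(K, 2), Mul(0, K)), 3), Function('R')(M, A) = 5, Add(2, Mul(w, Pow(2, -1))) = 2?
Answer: -16288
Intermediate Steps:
w = 0 (w = Add(-4, Mul(2, 2)) = Add(-4, 4) = 0)
Function('v')(K) = Add(3, Pow(K, 2)) (Function('v')(K) = Add(Add(Pow(K, 2), 0), 3) = Add(Pow(K, 2), 3) = Add(3, Pow(K, 2)))
Function('h')(j, H) = Add(16, Mul(4, Pow(Add(H, j), -1), Add(-3, j))) (Function('h')(j, H) = Add(16, Mul(4, Mul(Add(j, -3), Pow(Add(H, j), -1)))) = Add(16, Mul(4, Mul(Add(-3, j), Pow(Add(H, j), -1)))) = Add(16, Mul(4, Mul(Pow(Add(H, j), -1), Add(-3, j)))) = Add(16, Mul(4, Pow(Add(H, j), -1), Add(-3, j))))
Mul(Function('h')(Function('v')(w), Function('R')(-3, -5)), -1018) = Mul(Mul(4, Pow(Add(5, Add(3, Pow(0, 2))), -1), Add(-3, Mul(4, 5), Mul(5, Add(3, Pow(0, 2))))), -1018) = Mul(Mul(4, Pow(Add(5, Add(3, 0)), -1), Add(-3, 20, Mul(5, Add(3, 0)))), -1018) = Mul(Mul(4, Pow(Add(5, 3), -1), Add(-3, 20, Mul(5, 3))), -1018) = Mul(Mul(4, Pow(8, -1), Add(-3, 20, 15)), -1018) = Mul(Mul(4, Rational(1, 8), 32), -1018) = Mul(16, -1018) = -16288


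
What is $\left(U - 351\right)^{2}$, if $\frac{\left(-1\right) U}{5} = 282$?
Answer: $3101121$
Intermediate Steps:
$U = -1410$ ($U = \left(-5\right) 282 = -1410$)
$\left(U - 351\right)^{2} = \left(-1410 - 351\right)^{2} = \left(-1761\right)^{2} = 3101121$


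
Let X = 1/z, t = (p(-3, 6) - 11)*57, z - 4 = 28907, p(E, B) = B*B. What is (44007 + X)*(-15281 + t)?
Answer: -17628800053568/28911 ≈ -6.0976e+8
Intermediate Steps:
p(E, B) = B**2
z = 28911 (z = 4 + 28907 = 28911)
t = 1425 (t = (6**2 - 11)*57 = (36 - 11)*57 = 25*57 = 1425)
X = 1/28911 ≈ 3.4589e-5
(44007 + X)*(-15281 + t) = (44007 + 1/28911)*(-15281 + 1425) = (1272286378/28911)*(-13856) = -17628800053568/28911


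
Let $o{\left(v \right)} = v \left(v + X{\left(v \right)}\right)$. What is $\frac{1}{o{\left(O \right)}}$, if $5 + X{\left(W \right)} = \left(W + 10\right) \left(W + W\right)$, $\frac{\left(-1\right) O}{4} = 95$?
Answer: $- \frac{1}{106709700} \approx -9.3712 \cdot 10^{-9}$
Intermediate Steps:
$O = -380$ ($O = \left(-4\right) 95 = -380$)
$X{\left(W \right)} = -5 + 2 W \left(10 + W\right)$ ($X{\left(W \right)} = -5 + \left(W + 10\right) \left(W + W\right) = -5 + \left(10 + W\right) 2 W = -5 + 2 W \left(10 + W\right)$)
$o{\left(v \right)} = v \left(-5 + 2 v^{2} + 21 v\right)$ ($o{\left(v \right)} = v \left(v + \left(-5 + 2 v^{2} + 20 v\right)\right) = v \left(-5 + 2 v^{2} + 21 v\right)$)
$\frac{1}{o{\left(O \right)}} = \frac{1}{\left(-380\right) \left(-5 + 2 \left(-380\right)^{2} + 21 \left(-380\right)\right)} = \frac{1}{\left(-380\right) \left(-5 + 2 \cdot 144400 - 7980\right)} = \frac{1}{\left(-380\right) \left(-5 + 288800 - 7980\right)} = \frac{1}{\left(-380\right) 280815} = \frac{1}{-106709700} = - \frac{1}{106709700}$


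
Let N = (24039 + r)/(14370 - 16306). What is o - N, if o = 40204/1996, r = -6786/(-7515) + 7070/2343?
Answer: 61540975647713/1890012439920 ≈ 32.561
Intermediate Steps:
r = 7670072/1956405 (r = -6786*(-1/7515) + 7070*(1/2343) = 754/835 + 7070/2343 = 7670072/1956405 ≈ 3.9205)
N = -47037689867/3787600080 (N = (24039 + 7670072/1956405)/(14370 - 16306) = (47037689867/1956405)/(-1936) = (47037689867/1956405)*(-1/1936) = -47037689867/3787600080 ≈ -12.419)
o = 10051/499 (o = 40204*(1/1996) = 10051/499 ≈ 20.142)
o - N = 10051/499 - 1*(-47037689867/3787600080) = 10051/499 + 47037689867/3787600080 = 61540975647713/1890012439920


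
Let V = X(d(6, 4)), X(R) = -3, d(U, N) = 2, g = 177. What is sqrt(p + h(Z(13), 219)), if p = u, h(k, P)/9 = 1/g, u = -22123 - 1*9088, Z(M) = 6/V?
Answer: I*sqrt(108645314)/59 ≈ 176.67*I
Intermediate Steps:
V = -3
Z(M) = -2 (Z(M) = 6/(-3) = 6*(-1/3) = -2)
u = -31211 (u = -22123 - 9088 = -31211)
h(k, P) = 3/59 (h(k, P) = 9/177 = 9*(1/177) = 3/59)
p = -31211
sqrt(p + h(Z(13), 219)) = sqrt(-31211 + 3/59) = sqrt(-1841446/59) = I*sqrt(108645314)/59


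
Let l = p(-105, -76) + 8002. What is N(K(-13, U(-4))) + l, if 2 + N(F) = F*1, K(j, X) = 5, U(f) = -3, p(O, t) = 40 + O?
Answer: 7940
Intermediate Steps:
N(F) = -2 + F (N(F) = -2 + F*1 = -2 + F)
l = 7937 (l = (40 - 105) + 8002 = -65 + 8002 = 7937)
N(K(-13, U(-4))) + l = (-2 + 5) + 7937 = 3 + 7937 = 7940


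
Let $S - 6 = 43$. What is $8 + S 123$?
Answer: $6035$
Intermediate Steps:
$S = 49$ ($S = 6 + 43 = 49$)
$8 + S 123 = 8 + 49 \cdot 123 = 8 + 6027 = 6035$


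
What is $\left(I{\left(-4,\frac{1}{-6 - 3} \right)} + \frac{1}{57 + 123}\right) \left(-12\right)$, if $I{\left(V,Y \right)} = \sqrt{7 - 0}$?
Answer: $- \frac{1}{15} - 12 \sqrt{7} \approx -31.816$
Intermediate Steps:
$I{\left(V,Y \right)} = \sqrt{7}$ ($I{\left(V,Y \right)} = \sqrt{7 + 0} = \sqrt{7}$)
$\left(I{\left(-4,\frac{1}{-6 - 3} \right)} + \frac{1}{57 + 123}\right) \left(-12\right) = \left(\sqrt{7} + \frac{1}{57 + 123}\right) \left(-12\right) = \left(\sqrt{7} + \frac{1}{180}\right) \left(-12\right) = \left(\frac{1}{180} + \sqrt{7}\right) \left(-12\right) = - \frac{1}{15} - 12 \sqrt{7}$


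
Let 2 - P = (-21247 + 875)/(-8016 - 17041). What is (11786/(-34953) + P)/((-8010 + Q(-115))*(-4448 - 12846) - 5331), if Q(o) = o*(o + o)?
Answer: -744250324/279304003760594811 ≈ -2.6647e-9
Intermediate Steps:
Q(o) = 2*o² (Q(o) = o*(2*o) = 2*o²)
P = 29742/25057 (P = 2 - (-21247 + 875)/(-8016 - 17041) = 2 - (-20372)/(-25057) = 2 - (-20372)*(-1)/25057 = 2 - 1*20372/25057 = 2 - 20372/25057 = 29742/25057 ≈ 1.1870)
(11786/(-34953) + P)/((-8010 + Q(-115))*(-4448 - 12846) - 5331) = (11786/(-34953) + 29742/25057)/((-8010 + 2*(-115)²)*(-4448 - 12846) - 5331) = (11786*(-1/34953) + 29742/25057)/((-8010 + 2*13225)*(-17294) - 5331) = (-11786/34953 + 29742/25057)/((-8010 + 26450)*(-17294) - 5331) = 744250324/(875817321*(18440*(-17294) - 5331)) = 744250324/(875817321*(-318901360 - 5331)) = (744250324/875817321)/(-318906691) = (744250324/875817321)*(-1/318906691) = -744250324/279304003760594811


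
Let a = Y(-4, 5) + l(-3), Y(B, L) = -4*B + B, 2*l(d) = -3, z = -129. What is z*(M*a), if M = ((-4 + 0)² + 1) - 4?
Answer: -35217/2 ≈ -17609.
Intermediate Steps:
l(d) = -3/2 (l(d) = (½)*(-3) = -3/2)
Y(B, L) = -3*B
M = 13 (M = ((-4)² + 1) - 4 = (16 + 1) - 4 = 17 - 4 = 13)
a = 21/2 (a = -3*(-4) - 3/2 = 12 - 3/2 = 21/2 ≈ 10.500)
z*(M*a) = -1677*21/2 = -129*273/2 = -35217/2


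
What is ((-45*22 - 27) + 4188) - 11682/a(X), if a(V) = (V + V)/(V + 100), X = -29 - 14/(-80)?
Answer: 20285490/1153 ≈ 17594.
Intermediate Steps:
X = -1153/40 (X = -29 - 14*(-1)/80 = -29 - 1*(-7/40) = -29 + 7/40 = -1153/40 ≈ -28.825)
a(V) = 2*V/(100 + V) (a(V) = (2*V)/(100 + V) = 2*V/(100 + V))
((-45*22 - 27) + 4188) - 11682/a(X) = ((-45*22 - 27) + 4188) - 11682/(2*(-1153/40)/(100 - 1153/40)) = ((-990 - 27) + 4188) - 11682/(2*(-1153/40)/(2847/40)) = (-1017 + 4188) - 11682/(2*(-1153/40)*(40/2847)) = 3171 - 11682/(-2306/2847) = 3171 - 11682*(-2847/2306) = 3171 + 16629327/1153 = 20285490/1153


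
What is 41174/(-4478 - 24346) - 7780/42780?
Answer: -16547287/10275756 ≈ -1.6103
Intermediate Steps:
41174/(-4478 - 24346) - 7780/42780 = 41174/(-28824) - 7780*1/42780 = 41174*(-1/28824) - 389/2139 = -20587/14412 - 389/2139 = -16547287/10275756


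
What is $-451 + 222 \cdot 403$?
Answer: $89015$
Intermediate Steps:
$-451 + 222 \cdot 403 = -451 + 89466 = 89015$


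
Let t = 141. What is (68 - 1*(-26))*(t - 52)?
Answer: 8366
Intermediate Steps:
(68 - 1*(-26))*(t - 52) = (68 - 1*(-26))*(141 - 52) = (68 + 26)*89 = 94*89 = 8366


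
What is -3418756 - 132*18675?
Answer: -5883856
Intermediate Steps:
-3418756 - 132*18675 = -3418756 - 2465100 = -5883856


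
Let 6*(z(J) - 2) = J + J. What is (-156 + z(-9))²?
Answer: 24649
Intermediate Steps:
z(J) = 2 + J/3 (z(J) = 2 + (J + J)/6 = 2 + (2*J)/6 = 2 + J/3)
(-156 + z(-9))² = (-156 + (2 + (⅓)*(-9)))² = (-156 + (2 - 3))² = (-156 - 1)² = (-157)² = 24649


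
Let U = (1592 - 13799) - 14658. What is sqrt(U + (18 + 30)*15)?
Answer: 3*I*sqrt(2905) ≈ 161.69*I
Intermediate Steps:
U = -26865 (U = -12207 - 14658 = -26865)
sqrt(U + (18 + 30)*15) = sqrt(-26865 + (18 + 30)*15) = sqrt(-26865 + 48*15) = sqrt(-26865 + 720) = sqrt(-26145) = 3*I*sqrt(2905)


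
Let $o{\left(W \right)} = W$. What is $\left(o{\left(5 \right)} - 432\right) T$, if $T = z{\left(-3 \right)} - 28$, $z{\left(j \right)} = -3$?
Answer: $13237$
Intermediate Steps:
$T = -31$ ($T = -3 - 28 = -31$)
$\left(o{\left(5 \right)} - 432\right) T = \left(5 - 432\right) \left(-31\right) = \left(-427\right) \left(-31\right) = 13237$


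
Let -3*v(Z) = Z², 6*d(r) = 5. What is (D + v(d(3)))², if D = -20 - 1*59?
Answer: 73222249/11664 ≈ 6277.6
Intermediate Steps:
d(r) = ⅚ (d(r) = (⅙)*5 = ⅚)
v(Z) = -Z²/3
D = -79 (D = -20 - 59 = -79)
(D + v(d(3)))² = (-79 - (⅚)²/3)² = (-79 - ⅓*25/36)² = (-79 - 25/108)² = (-8557/108)² = 73222249/11664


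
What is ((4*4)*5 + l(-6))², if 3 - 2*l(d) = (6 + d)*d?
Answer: 26569/4 ≈ 6642.3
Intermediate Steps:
l(d) = 3/2 - d*(6 + d)/2 (l(d) = 3/2 - (6 + d)*d/2 = 3/2 - d*(6 + d)/2)
((4*4)*5 + l(-6))² = ((4*4)*5 + (3/2 - 3*(-6) - ½*(-6)²))² = (16*5 + (3/2 + 18 - ½*36))² = (80 + (3/2 + 18 - 18))² = (80 + 3/2)² = (163/2)² = 26569/4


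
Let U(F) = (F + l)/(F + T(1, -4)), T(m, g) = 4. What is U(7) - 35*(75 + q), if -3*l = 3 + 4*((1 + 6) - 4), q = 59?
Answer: -51588/11 ≈ -4689.8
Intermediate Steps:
l = -5 (l = -(3 + 4*((1 + 6) - 4))/3 = -(3 + 4*(7 - 4))/3 = -(3 + 4*3)/3 = -(3 + 12)/3 = -1/3*15 = -5)
U(F) = (-5 + F)/(4 + F) (U(F) = (F - 5)/(F + 4) = (-5 + F)/(4 + F))
U(7) - 35*(75 + q) = (-5 + 7)/(4 + 7) - 35*(75 + 59) = 2/11 - 35*134 = (1/11)*2 - 4690 = 2/11 - 4690 = -51588/11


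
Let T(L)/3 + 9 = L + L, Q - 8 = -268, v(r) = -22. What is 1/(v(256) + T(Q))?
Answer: -1/1609 ≈ -0.00062150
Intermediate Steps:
Q = -260 (Q = 8 - 268 = -260)
T(L) = -27 + 6*L (T(L) = -27 + 3*(L + L) = -27 + 3*(2*L) = -27 + 6*L)
1/(v(256) + T(Q)) = 1/(-22 + (-27 + 6*(-260))) = 1/(-22 + (-27 - 1560)) = 1/(-22 - 1587) = 1/(-1609) = -1/1609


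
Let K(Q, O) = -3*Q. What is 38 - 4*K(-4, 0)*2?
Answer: -58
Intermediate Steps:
38 - 4*K(-4, 0)*2 = 38 - 4*(-3*(-4))*2 = 38 - 48*2 = 38 - 4*24 = 38 - 96 = -58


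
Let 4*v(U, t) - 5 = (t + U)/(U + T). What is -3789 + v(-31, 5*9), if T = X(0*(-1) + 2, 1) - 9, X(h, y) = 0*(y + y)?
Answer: -303027/80 ≈ -3787.8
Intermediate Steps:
X(h, y) = 0 (X(h, y) = 0*(2*y) = 0)
T = -9 (T = 0 - 9 = -9)
v(U, t) = 5/4 + (U + t)/(4*(-9 + U)) (v(U, t) = 5/4 + ((t + U)/(U - 9))/4 = 5/4 + ((U + t)/(-9 + U))/4 = 5/4 + (U + t)/(4*(-9 + U)))
-3789 + v(-31, 5*9) = -3789 + (-45 + 5*9 + 6*(-31))/(4*(-9 - 31)) = -3789 + (¼)*(-45 + 45 - 186)/(-40) = -3789 + (¼)*(-1/40)*(-186) = -3789 + 93/80 = -303027/80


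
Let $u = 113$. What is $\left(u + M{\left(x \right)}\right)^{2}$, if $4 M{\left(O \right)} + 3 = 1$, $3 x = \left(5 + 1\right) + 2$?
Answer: $\frac{50625}{4} \approx 12656.0$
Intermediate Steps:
$x = \frac{8}{3}$ ($x = \frac{\left(5 + 1\right) + 2}{3} = \frac{6 + 2}{3} = \frac{1}{3} \cdot 8 = \frac{8}{3} \approx 2.6667$)
$M{\left(O \right)} = - \frac{1}{2}$ ($M{\left(O \right)} = - \frac{3}{4} + \frac{1}{4} \cdot 1 = - \frac{3}{4} + \frac{1}{4} = - \frac{1}{2}$)
$\left(u + M{\left(x \right)}\right)^{2} = \left(113 - \frac{1}{2}\right)^{2} = \left(\frac{225}{2}\right)^{2} = \frac{50625}{4}$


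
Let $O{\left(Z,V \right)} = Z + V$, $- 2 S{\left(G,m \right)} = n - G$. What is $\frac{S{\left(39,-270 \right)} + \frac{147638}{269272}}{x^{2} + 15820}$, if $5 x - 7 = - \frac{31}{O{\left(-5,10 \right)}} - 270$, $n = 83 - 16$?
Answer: $- \frac{1131928125}{1575135645376} \approx -0.00071862$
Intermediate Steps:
$n = 67$ ($n = 83 - 16 = 67$)
$S{\left(G,m \right)} = - \frac{67}{2} + \frac{G}{2}$ ($S{\left(G,m \right)} = - \frac{67 - G}{2} = - \frac{67}{2} + \frac{G}{2}$)
$O{\left(Z,V \right)} = V + Z$
$x = - \frac{1346}{25}$ ($x = \frac{7}{5} + \frac{- \frac{31}{10 - 5} - 270}{5} = \frac{7}{5} + \frac{- \frac{31}{5} - 270}{5} = \frac{7}{5} + \frac{1}{5} \left(- \frac{1381}{5}\right) = \frac{7}{5} - \frac{1381}{25} = - \frac{1346}{25} \approx -53.84$)
$\frac{S{\left(39,-270 \right)} + \frac{147638}{269272}}{x^{2} + 15820} = \frac{\left(- \frac{67}{2} + \frac{1}{2} \cdot 39\right) + \frac{147638}{269272}}{\left(- \frac{1346}{25}\right)^{2} + 15820} = \frac{\left(- \frac{67}{2} + \frac{39}{2}\right) + 147638 \cdot \frac{1}{269272}}{\frac{1811716}{625} + 15820} = \frac{-14 + \frac{73819}{134636}}{\frac{11699216}{625}} = \left(- \frac{1811085}{134636}\right) \frac{625}{11699216} = - \frac{1131928125}{1575135645376}$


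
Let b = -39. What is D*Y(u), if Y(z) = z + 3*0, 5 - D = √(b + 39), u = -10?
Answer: -50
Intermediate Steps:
D = 5 (D = 5 - √(-39 + 39) = 5 - √0 = 5 - 1*0 = 5 + 0 = 5)
Y(z) = z (Y(z) = z + 0 = z)
D*Y(u) = 5*(-10) = -50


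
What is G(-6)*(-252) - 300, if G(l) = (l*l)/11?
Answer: -12372/11 ≈ -1124.7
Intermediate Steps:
G(l) = l**2/11 (G(l) = l**2*(1/11) = l**2/11)
G(-6)*(-252) - 300 = ((1/11)*(-6)**2)*(-252) - 300 = ((1/11)*36)*(-252) - 300 = (36/11)*(-252) - 300 = -9072/11 - 300 = -12372/11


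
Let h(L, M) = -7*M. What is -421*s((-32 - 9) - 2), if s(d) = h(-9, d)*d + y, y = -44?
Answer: 5467527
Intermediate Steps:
s(d) = -44 - 7*d**2 (s(d) = (-7*d)*d - 44 = -7*d**2 - 44 = -44 - 7*d**2)
-421*s((-32 - 9) - 2) = -421*(-44 - 7*((-32 - 9) - 2)**2) = -421*(-44 - 7*(-41 - 2)**2) = -421*(-44 - 7*(-43)**2) = -421*(-44 - 7*1849) = -421*(-44 - 12943) = -421*(-12987) = 5467527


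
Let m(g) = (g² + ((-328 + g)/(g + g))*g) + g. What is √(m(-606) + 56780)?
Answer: √422943 ≈ 650.34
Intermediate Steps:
m(g) = -164 + g² + 3*g/2 (m(g) = (g² + ((-328 + g)/((2*g)))*g) + g = (g² + ((-328 + g)*(1/(2*g)))*g) + g = (g² + ((-328 + g)/(2*g))*g) + g = (g² + (-164 + g/2)) + g = (-164 + g² + g/2) + g = -164 + g² + 3*g/2)
√(m(-606) + 56780) = √((-164 + (-606)² + (3/2)*(-606)) + 56780) = √((-164 + 367236 - 909) + 56780) = √(366163 + 56780) = √422943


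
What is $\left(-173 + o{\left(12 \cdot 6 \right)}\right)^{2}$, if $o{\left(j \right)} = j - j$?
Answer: $29929$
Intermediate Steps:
$o{\left(j \right)} = 0$
$\left(-173 + o{\left(12 \cdot 6 \right)}\right)^{2} = \left(-173 + 0\right)^{2} = \left(-173\right)^{2} = 29929$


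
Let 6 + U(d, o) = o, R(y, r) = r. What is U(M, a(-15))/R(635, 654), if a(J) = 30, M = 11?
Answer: 4/109 ≈ 0.036697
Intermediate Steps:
U(d, o) = -6 + o
U(M, a(-15))/R(635, 654) = (-6 + 30)/654 = 24*(1/654) = 4/109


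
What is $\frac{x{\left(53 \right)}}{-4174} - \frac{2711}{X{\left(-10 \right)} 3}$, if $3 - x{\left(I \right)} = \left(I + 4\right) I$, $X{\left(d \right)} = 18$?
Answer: $- \frac{5576371}{112698} \approx -49.481$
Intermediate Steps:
$x{\left(I \right)} = 3 - I \left(4 + I\right)$ ($x{\left(I \right)} = 3 - \left(I + 4\right) I = 3 - \left(4 + I\right) I = 3 - I \left(4 + I\right)$)
$\frac{x{\left(53 \right)}}{-4174} - \frac{2711}{X{\left(-10 \right)} 3} = \frac{3 - 53^{2} - 212}{-4174} - \frac{2711}{18 \cdot 3} = \left(3 - 2809 - 212\right) \left(- \frac{1}{4174}\right) - \frac{2711}{54} = \left(-3018\right) \left(- \frac{1}{4174}\right) - \frac{2711}{54} = \frac{1509}{2087} - \frac{2711}{54} = - \frac{5576371}{112698}$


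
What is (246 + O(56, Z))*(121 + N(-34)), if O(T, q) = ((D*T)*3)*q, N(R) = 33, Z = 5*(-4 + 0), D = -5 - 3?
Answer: 4177404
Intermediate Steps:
D = -8
Z = -20 (Z = 5*(-4) = -20)
O(T, q) = -24*T*q (O(T, q) = (-8*T*3)*q = (-24*T)*q = -24*T*q)
(246 + O(56, Z))*(121 + N(-34)) = (246 - 24*56*(-20))*(121 + 33) = (246 + 26880)*154 = 27126*154 = 4177404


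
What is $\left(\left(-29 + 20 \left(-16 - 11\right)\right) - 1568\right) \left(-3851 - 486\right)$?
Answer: $9268169$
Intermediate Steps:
$\left(\left(-29 + 20 \left(-16 - 11\right)\right) - 1568\right) \left(-3851 - 486\right) = \left(\left(-29 + 20 \left(-16 - 11\right)\right) - 1568\right) \left(-4337\right) = \left(\left(-29 + 20 \left(-27\right)\right) - 1568\right) \left(-4337\right) = \left(\left(-29 - 540\right) - 1568\right) \left(-4337\right) = \left(-569 - 1568\right) \left(-4337\right) = \left(-2137\right) \left(-4337\right) = 9268169$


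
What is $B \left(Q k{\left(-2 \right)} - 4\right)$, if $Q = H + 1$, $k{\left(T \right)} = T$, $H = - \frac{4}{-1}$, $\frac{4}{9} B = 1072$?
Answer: $-33768$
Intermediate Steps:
$B = 2412$ ($B = \frac{9}{4} \cdot 1072 = 2412$)
$H = 4$ ($H = \left(-4\right) \left(-1\right) = 4$)
$Q = 5$ ($Q = 4 + 1 = 5$)
$B \left(Q k{\left(-2 \right)} - 4\right) = 2412 \left(5 \left(-2\right) - 4\right) = 2412 \left(-10 - 4\right) = 2412 \left(-14\right) = -33768$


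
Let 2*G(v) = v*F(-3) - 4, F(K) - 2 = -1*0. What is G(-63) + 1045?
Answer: 980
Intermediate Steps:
F(K) = 2 (F(K) = 2 - 1*0 = 2 + 0 = 2)
G(v) = -2 + v (G(v) = (v*2 - 4)/2 = (2*v - 4)/2 = (-4 + 2*v)/2 = -2 + v)
G(-63) + 1045 = (-2 - 63) + 1045 = -65 + 1045 = 980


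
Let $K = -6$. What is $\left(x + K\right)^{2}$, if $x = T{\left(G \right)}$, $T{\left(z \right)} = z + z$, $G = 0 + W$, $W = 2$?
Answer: $4$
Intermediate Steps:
$G = 2$ ($G = 0 + 2 = 2$)
$T{\left(z \right)} = 2 z$
$x = 4$ ($x = 2 \cdot 2 = 4$)
$\left(x + K\right)^{2} = \left(4 - 6\right)^{2} = \left(-2\right)^{2} = 4$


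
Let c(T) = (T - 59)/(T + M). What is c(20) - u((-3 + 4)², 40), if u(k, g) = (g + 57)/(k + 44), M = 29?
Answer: -6508/2205 ≈ -2.9515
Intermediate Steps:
c(T) = (-59 + T)/(29 + T) (c(T) = (T - 59)/(T + 29) = (-59 + T)/(29 + T))
u(k, g) = (57 + g)/(44 + k)
c(20) - u((-3 + 4)², 40) = (-59 + 20)/(29 + 20) - (57 + 40)/(44 + (-3 + 4)²) = -39/49 - 97/(44 + 1²) = (1/49)*(-39) - 97/(44 + 1) = -39/49 - 97/45 = -6508/2205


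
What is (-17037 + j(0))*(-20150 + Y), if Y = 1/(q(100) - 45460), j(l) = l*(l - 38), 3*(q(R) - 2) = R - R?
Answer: 15605529128937/45458 ≈ 3.4330e+8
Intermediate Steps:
q(R) = 2 (q(R) = 2 + (R - R)/3 = 2 + (1/3)*0 = 2 + 0 = 2)
j(l) = l*(-38 + l)
Y = -1/45458 (Y = 1/(2 - 45460) = 1/(-45458) = -1/45458 ≈ -2.1998e-5)
(-17037 + j(0))*(-20150 + Y) = (-17037 + 0*(-38 + 0))*(-20150 - 1/45458) = (-17037 + 0*(-38))*(-915978701/45458) = (-17037 + 0)*(-915978701/45458) = -17037*(-915978701/45458) = 15605529128937/45458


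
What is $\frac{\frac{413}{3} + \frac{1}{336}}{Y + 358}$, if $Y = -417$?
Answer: $- \frac{15419}{6608} \approx -2.3334$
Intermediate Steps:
$\frac{\frac{413}{3} + \frac{1}{336}}{Y + 358} = \frac{\frac{413}{3} + \frac{1}{336}}{-417 + 358} = \frac{413 \cdot \frac{1}{3} + \frac{1}{336}}{-59} = \left(\frac{413}{3} + \frac{1}{336}\right) \left(- \frac{1}{59}\right) = \frac{15419}{112} \left(- \frac{1}{59}\right) = - \frac{15419}{6608}$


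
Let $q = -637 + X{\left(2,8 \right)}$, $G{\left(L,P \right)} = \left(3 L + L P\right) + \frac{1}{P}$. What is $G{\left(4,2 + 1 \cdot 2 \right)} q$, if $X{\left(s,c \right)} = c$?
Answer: $- \frac{71077}{4} \approx -17769.0$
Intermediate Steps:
$G{\left(L,P \right)} = \frac{1}{P} + 3 L + L P$
$q = -629$ ($q = -637 + 8 = -629$)
$G{\left(4,2 + 1 \cdot 2 \right)} q = \frac{1 + 4 \left(2 + 1 \cdot 2\right) \left(3 + \left(2 + 1 \cdot 2\right)\right)}{2 + 1 \cdot 2} \left(-629\right) = \frac{1 + 4 \left(2 + 2\right) \left(3 + \left(2 + 2\right)\right)}{2 + 2} \left(-629\right) = \frac{1 + 4 \cdot 4 \left(3 + 4\right)}{4} \left(-629\right) = \frac{1 + 4 \cdot 4 \cdot 7}{4} \left(-629\right) = \frac{1 + 112}{4} \left(-629\right) = \frac{1}{4} \cdot 113 \left(-629\right) = \frac{113}{4} \left(-629\right) = - \frac{71077}{4}$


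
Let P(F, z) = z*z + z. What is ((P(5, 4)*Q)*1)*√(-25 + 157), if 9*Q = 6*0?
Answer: 0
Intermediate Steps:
Q = 0 (Q = (6*0)/9 = (⅑)*0 = 0)
P(F, z) = z + z² (P(F, z) = z² + z = z + z²)
((P(5, 4)*Q)*1)*√(-25 + 157) = (((4*(1 + 4))*0)*1)*√(-25 + 157) = (((4*5)*0)*1)*√132 = ((20*0)*1)*(2*√33) = (0*1)*(2*√33) = 0*(2*√33) = 0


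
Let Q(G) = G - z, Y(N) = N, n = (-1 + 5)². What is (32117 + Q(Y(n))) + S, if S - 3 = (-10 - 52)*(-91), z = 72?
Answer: 37706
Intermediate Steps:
n = 16 (n = 4² = 16)
S = 5645 (S = 3 + (-10 - 52)*(-91) = 3 - 62*(-91) = 3 + 5642 = 5645)
Q(G) = -72 + G (Q(G) = G - 1*72 = G - 72 = -72 + G)
(32117 + Q(Y(n))) + S = (32117 + (-72 + 16)) + 5645 = (32117 - 56) + 5645 = 32061 + 5645 = 37706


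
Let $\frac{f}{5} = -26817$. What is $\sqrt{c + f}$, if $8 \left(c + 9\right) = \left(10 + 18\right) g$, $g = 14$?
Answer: $i \sqrt{134045} \approx 366.12 i$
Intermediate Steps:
$f = -134085$ ($f = 5 \left(-26817\right) = -134085$)
$c = 40$ ($c = -9 + \frac{\left(10 + 18\right) 14}{8} = -9 + \frac{28 \cdot 14}{8} = -9 + \frac{1}{8} \cdot 392 = -9 + 49 = 40$)
$\sqrt{c + f} = \sqrt{40 - 134085} = \sqrt{-134045} = i \sqrt{134045}$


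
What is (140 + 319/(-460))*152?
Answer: 2435078/115 ≈ 21175.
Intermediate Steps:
(140 + 319/(-460))*152 = (140 + 319*(-1/460))*152 = (140 - 319/460)*152 = (64081/460)*152 = 2435078/115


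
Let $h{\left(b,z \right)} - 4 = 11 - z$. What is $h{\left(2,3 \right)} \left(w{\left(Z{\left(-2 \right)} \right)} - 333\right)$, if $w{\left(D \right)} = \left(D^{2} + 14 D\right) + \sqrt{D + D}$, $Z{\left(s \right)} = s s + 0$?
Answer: $-3132 + 24 \sqrt{2} \approx -3098.1$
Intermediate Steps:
$Z{\left(s \right)} = s^{2}$ ($Z{\left(s \right)} = s^{2} + 0 = s^{2}$)
$h{\left(b,z \right)} = 15 - z$ ($h{\left(b,z \right)} = 4 - \left(-11 + z\right) = 15 - z$)
$w{\left(D \right)} = D^{2} + 14 D + \sqrt{2} \sqrt{D}$ ($w{\left(D \right)} = \left(D^{2} + 14 D\right) + \sqrt{2 D} = \left(D^{2} + 14 D\right) + \sqrt{2} \sqrt{D} = D^{2} + 14 D + \sqrt{2} \sqrt{D}$)
$h{\left(2,3 \right)} \left(w{\left(Z{\left(-2 \right)} \right)} - 333\right) = \left(15 - 3\right) \left(\left(\left(\left(-2\right)^{2}\right)^{2} + 14 \left(-2\right)^{2} + \sqrt{2} \sqrt{\left(-2\right)^{2}}\right) - 333\right) = \left(15 - 3\right) \left(\left(4^{2} + 14 \cdot 4 + \sqrt{2} \sqrt{4}\right) - 333\right) = 12 \left(\left(16 + 56 + \sqrt{2} \cdot 2\right) - 333\right) = 12 \left(\left(16 + 56 + 2 \sqrt{2}\right) - 333\right) = 12 \left(\left(72 + 2 \sqrt{2}\right) - 333\right) = 12 \left(-261 + 2 \sqrt{2}\right) = -3132 + 24 \sqrt{2}$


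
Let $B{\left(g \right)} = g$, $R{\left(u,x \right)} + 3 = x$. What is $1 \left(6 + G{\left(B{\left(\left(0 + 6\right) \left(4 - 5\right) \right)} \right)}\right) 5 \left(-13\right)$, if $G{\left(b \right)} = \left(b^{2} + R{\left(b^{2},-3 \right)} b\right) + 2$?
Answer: $-5200$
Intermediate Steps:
$R{\left(u,x \right)} = -3 + x$
$G{\left(b \right)} = 2 + b^{2} - 6 b$ ($G{\left(b \right)} = \left(b^{2} + \left(-3 - 3\right) b\right) + 2 = \left(b^{2} - 6 b\right) + 2 = 2 + b^{2} - 6 b$)
$1 \left(6 + G{\left(B{\left(\left(0 + 6\right) \left(4 - 5\right) \right)} \right)}\right) 5 \left(-13\right) = 1 \left(6 + \left(2 + \left(\left(0 + 6\right) \left(4 - 5\right)\right)^{2} - 6 \left(0 + 6\right) \left(4 - 5\right)\right)\right) 5 \left(-13\right) = 1 \left(6 + \left(2 + \left(6 \left(-1\right)\right)^{2} - 6 \cdot 6 \left(-1\right)\right)\right) \left(-65\right) = 1 \left(6 + \left(2 + \left(-6\right)^{2} - -36\right)\right) \left(-65\right) = 1 \left(6 + \left(2 + 36 + 36\right)\right) \left(-65\right) = 1 \left(6 + 74\right) \left(-65\right) = 1 \cdot 80 \left(-65\right) = 80 \left(-65\right) = -5200$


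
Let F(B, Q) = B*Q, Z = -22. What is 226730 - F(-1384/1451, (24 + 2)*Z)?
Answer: 328193582/1451 ≈ 2.2618e+5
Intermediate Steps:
226730 - F(-1384/1451, (24 + 2)*Z) = 226730 - (-1384/1451)*(24 + 2)*(-22) = 226730 - (-1384*1/1451)*26*(-22) = 226730 - (-1384)*(-572)/1451 = 226730 - 1*791648/1451 = 226730 - 791648/1451 = 328193582/1451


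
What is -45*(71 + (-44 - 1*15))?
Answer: -540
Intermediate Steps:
-45*(71 + (-44 - 1*15)) = -45*(71 + (-44 - 15)) = -45*(71 - 59) = -45*12 = -540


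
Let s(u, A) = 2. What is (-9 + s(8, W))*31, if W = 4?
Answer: -217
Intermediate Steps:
(-9 + s(8, W))*31 = (-9 + 2)*31 = -7*31 = -217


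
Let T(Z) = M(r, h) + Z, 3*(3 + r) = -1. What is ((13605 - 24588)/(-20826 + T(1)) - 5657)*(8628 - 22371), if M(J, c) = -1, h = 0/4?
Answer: 179883194373/2314 ≈ 7.7737e+7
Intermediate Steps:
r = -10/3 (r = -3 + (⅓)*(-1) = -3 - ⅓ = -10/3 ≈ -3.3333)
h = 0 (h = 0*(¼) = 0)
T(Z) = -1 + Z
((13605 - 24588)/(-20826 + T(1)) - 5657)*(8628 - 22371) = ((13605 - 24588)/(-20826 + (-1 + 1)) - 5657)*(8628 - 22371) = (-10983/(-20826 + 0) - 5657)*(-13743) = (-10983/(-20826) - 5657)*(-13743) = (-10983*(-1/20826) - 5657)*(-13743) = (3661/6942 - 5657)*(-13743) = -39267233/6942*(-13743) = 179883194373/2314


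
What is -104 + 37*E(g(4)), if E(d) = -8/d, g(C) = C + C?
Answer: -141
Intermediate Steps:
g(C) = 2*C
-104 + 37*E(g(4)) = -104 + 37*(-8/(2*4)) = -104 + 37*(-8/8) = -104 + 37*(-8*⅛) = -104 + 37*(-1) = -104 - 37 = -141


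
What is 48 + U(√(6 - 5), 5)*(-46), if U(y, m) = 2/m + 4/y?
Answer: -772/5 ≈ -154.40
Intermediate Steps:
48 + U(√(6 - 5), 5)*(-46) = 48 + (2/5 + 4/(√(6 - 5)))*(-46) = 48 + (2*(⅕) + 4/(√1))*(-46) = 48 + (⅖ + 4/1)*(-46) = 48 + (⅖ + 4*1)*(-46) = 48 + (⅖ + 4)*(-46) = 48 + (22/5)*(-46) = 48 - 1012/5 = -772/5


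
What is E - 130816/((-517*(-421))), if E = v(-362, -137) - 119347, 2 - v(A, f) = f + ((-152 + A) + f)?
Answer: -25804891765/217657 ≈ -1.1856e+5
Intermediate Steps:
v(A, f) = 154 - A - 2*f (v(A, f) = 2 - (f + ((-152 + A) + f)) = 2 - (f + (-152 + A + f)) = 2 - (-152 + A + 2*f) = 2 + (152 - A - 2*f) = 154 - A - 2*f)
E = -118557 (E = (154 - 1*(-362) - 2*(-137)) - 119347 = (154 + 362 + 274) - 119347 = 790 - 119347 = -118557)
E - 130816/((-517*(-421))) = -118557 - 130816/((-517*(-421))) = -118557 - 130816/217657 = -25804891765/217657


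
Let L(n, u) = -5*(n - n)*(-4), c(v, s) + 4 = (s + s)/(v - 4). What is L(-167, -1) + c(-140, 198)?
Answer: -27/4 ≈ -6.7500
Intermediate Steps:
c(v, s) = -4 + 2*s/(-4 + v) (c(v, s) = -4 + (s + s)/(v - 4) = -4 + (2*s)/(-4 + v) = -4 + 2*s/(-4 + v))
L(n, u) = 0 (L(n, u) = -5*0*(-4) = 0*(-4) = 0)
L(-167, -1) + c(-140, 198) = 0 + 2*(8 + 198 - 2*(-140))/(-4 - 140) = 0 + 2*(8 + 198 + 280)/(-144) = 0 + 2*(-1/144)*486 = 0 - 27/4 = -27/4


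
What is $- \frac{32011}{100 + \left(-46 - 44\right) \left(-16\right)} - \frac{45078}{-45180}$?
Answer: $- \frac{3278183}{165660} \approx -19.789$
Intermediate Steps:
$- \frac{32011}{100 + \left(-46 - 44\right) \left(-16\right)} - \frac{45078}{-45180} = - \frac{32011}{100 + \left(-46 - 44\right) \left(-16\right)} - - \frac{7513}{7530} = - \frac{32011}{100 - -1440} + \frac{7513}{7530} = - \frac{32011}{100 + 1440} + \frac{7513}{7530} = - \frac{32011}{1540} + \frac{7513}{7530} = \left(-32011\right) \frac{1}{1540} + \frac{7513}{7530} = - \frac{4573}{220} + \frac{7513}{7530} = - \frac{3278183}{165660}$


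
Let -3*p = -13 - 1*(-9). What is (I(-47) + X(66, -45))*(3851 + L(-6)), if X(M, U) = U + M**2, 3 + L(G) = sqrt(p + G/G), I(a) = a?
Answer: 16407872 + 4264*sqrt(21)/3 ≈ 1.6414e+7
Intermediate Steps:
p = 4/3 (p = -(-13 - 1*(-9))/3 = -(-13 + 9)/3 = -1/3*(-4) = 4/3 ≈ 1.3333)
L(G) = -3 + sqrt(21)/3 (L(G) = -3 + sqrt(4/3 + G/G) = -3 + sqrt(4/3 + 1) = -3 + sqrt(7/3) = -3 + sqrt(21)/3)
(I(-47) + X(66, -45))*(3851 + L(-6)) = (-47 + (-45 + 66**2))*(3851 + (-3 + sqrt(21)/3)) = (-47 + (-45 + 4356))*(3848 + sqrt(21)/3) = (-47 + 4311)*(3848 + sqrt(21)/3) = 4264*(3848 + sqrt(21)/3) = 16407872 + 4264*sqrt(21)/3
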